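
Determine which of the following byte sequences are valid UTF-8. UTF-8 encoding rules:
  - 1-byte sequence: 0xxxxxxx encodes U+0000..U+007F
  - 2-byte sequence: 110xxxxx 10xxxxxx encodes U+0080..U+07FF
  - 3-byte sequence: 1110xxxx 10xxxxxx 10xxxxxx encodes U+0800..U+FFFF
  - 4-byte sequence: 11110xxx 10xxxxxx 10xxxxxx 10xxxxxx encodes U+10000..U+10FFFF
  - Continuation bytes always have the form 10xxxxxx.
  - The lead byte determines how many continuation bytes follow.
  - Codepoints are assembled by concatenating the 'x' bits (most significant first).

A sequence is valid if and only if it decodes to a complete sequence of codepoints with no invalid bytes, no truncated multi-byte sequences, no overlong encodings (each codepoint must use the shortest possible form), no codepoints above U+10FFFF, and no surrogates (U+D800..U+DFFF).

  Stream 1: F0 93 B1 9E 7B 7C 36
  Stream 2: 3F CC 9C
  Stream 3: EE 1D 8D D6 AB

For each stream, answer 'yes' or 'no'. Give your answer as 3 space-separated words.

Answer: yes yes no

Derivation:
Stream 1: decodes cleanly. VALID
Stream 2: decodes cleanly. VALID
Stream 3: error at byte offset 1. INVALID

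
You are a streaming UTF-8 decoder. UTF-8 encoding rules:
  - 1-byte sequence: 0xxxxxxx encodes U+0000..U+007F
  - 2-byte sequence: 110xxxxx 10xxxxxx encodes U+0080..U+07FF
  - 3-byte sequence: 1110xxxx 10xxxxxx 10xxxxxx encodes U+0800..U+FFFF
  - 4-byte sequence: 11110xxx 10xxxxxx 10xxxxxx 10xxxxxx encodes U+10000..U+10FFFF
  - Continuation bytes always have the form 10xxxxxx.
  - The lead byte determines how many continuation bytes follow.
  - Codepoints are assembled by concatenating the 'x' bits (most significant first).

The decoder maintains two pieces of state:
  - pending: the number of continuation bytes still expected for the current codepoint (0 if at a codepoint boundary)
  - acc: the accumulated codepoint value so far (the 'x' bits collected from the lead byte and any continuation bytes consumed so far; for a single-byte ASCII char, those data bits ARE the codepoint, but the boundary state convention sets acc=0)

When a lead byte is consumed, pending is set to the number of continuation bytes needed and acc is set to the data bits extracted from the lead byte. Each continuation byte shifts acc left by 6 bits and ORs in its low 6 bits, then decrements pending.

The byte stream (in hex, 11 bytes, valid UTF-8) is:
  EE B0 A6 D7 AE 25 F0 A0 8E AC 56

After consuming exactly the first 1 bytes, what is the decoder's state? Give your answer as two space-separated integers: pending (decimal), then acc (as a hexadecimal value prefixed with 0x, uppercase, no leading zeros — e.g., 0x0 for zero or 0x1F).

Byte[0]=EE: 3-byte lead. pending=2, acc=0xE

Answer: 2 0xE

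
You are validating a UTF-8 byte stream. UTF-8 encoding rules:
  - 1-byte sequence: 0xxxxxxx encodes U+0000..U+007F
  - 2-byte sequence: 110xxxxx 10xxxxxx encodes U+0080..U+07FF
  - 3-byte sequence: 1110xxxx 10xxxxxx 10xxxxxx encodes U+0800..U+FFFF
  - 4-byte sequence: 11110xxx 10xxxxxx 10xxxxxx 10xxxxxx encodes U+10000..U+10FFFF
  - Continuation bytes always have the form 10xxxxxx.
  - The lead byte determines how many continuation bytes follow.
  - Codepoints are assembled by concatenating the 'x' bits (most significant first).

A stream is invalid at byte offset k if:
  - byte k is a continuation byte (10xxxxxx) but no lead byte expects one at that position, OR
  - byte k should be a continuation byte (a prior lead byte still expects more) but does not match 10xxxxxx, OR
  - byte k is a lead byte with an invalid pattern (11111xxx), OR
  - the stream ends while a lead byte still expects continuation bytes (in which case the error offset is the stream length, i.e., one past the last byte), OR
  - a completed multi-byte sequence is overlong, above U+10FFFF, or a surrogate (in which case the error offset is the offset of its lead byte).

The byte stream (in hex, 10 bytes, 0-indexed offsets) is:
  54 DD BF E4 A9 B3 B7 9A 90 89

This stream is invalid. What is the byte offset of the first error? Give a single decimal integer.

Byte[0]=54: 1-byte ASCII. cp=U+0054
Byte[1]=DD: 2-byte lead, need 1 cont bytes. acc=0x1D
Byte[2]=BF: continuation. acc=(acc<<6)|0x3F=0x77F
Completed: cp=U+077F (starts at byte 1)
Byte[3]=E4: 3-byte lead, need 2 cont bytes. acc=0x4
Byte[4]=A9: continuation. acc=(acc<<6)|0x29=0x129
Byte[5]=B3: continuation. acc=(acc<<6)|0x33=0x4A73
Completed: cp=U+4A73 (starts at byte 3)
Byte[6]=B7: INVALID lead byte (not 0xxx/110x/1110/11110)

Answer: 6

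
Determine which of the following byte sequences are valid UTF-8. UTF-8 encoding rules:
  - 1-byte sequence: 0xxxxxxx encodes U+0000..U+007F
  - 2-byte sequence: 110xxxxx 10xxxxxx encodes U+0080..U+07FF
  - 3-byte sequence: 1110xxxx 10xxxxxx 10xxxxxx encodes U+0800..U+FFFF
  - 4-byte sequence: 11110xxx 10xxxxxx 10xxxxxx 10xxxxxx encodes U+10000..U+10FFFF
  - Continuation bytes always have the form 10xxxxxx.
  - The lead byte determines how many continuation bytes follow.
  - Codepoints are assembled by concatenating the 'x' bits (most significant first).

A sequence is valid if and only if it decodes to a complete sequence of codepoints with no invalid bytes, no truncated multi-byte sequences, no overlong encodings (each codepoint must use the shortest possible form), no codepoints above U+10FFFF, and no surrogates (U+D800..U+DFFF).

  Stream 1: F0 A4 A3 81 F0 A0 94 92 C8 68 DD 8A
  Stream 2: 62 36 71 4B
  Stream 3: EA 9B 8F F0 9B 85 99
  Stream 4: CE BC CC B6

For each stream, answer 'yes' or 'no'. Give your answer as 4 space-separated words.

Stream 1: error at byte offset 9. INVALID
Stream 2: decodes cleanly. VALID
Stream 3: decodes cleanly. VALID
Stream 4: decodes cleanly. VALID

Answer: no yes yes yes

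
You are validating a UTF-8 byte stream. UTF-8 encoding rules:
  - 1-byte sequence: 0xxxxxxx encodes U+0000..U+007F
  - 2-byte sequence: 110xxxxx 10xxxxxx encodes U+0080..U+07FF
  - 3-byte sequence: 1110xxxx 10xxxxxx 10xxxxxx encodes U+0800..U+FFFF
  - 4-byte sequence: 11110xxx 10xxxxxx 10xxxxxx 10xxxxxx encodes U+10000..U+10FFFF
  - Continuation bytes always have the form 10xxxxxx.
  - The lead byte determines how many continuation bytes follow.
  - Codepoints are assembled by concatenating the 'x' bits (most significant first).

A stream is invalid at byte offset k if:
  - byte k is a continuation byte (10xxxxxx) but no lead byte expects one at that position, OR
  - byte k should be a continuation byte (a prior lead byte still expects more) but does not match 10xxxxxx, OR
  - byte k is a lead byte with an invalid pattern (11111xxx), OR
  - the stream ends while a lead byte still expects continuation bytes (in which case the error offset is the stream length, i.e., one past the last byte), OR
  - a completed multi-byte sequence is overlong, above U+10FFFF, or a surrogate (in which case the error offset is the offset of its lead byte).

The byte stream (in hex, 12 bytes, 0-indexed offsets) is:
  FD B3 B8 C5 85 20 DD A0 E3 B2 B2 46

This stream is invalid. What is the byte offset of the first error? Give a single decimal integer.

Byte[0]=FD: INVALID lead byte (not 0xxx/110x/1110/11110)

Answer: 0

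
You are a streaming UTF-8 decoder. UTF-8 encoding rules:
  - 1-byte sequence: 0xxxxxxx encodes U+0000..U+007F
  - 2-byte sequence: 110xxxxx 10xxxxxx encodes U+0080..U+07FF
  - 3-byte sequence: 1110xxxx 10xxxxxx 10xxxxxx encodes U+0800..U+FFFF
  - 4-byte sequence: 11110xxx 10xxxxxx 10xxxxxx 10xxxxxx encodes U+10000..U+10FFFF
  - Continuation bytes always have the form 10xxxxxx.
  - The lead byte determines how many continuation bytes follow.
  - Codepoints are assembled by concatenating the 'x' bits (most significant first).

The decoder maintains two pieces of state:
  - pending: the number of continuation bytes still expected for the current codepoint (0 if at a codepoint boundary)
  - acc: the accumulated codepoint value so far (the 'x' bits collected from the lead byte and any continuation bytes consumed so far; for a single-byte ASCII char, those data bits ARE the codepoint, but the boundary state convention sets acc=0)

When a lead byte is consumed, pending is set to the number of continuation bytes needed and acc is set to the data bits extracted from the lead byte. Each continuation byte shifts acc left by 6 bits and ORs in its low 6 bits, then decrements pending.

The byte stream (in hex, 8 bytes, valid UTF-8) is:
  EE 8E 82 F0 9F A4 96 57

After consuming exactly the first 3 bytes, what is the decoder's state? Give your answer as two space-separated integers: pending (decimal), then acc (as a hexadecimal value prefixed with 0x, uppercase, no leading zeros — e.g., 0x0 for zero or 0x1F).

Byte[0]=EE: 3-byte lead. pending=2, acc=0xE
Byte[1]=8E: continuation. acc=(acc<<6)|0x0E=0x38E, pending=1
Byte[2]=82: continuation. acc=(acc<<6)|0x02=0xE382, pending=0

Answer: 0 0xE382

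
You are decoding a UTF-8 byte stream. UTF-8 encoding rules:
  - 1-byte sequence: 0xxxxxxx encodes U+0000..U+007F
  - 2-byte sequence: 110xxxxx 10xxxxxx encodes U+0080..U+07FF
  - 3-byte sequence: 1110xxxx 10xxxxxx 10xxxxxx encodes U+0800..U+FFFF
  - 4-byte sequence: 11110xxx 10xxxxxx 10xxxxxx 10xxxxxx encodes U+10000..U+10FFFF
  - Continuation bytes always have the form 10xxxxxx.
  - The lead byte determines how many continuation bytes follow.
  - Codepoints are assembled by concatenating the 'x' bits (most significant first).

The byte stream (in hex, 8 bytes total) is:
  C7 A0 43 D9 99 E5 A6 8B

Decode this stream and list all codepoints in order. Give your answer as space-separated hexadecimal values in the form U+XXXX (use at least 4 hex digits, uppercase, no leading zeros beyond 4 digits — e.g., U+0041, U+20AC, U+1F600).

Answer: U+01E0 U+0043 U+0659 U+598B

Derivation:
Byte[0]=C7: 2-byte lead, need 1 cont bytes. acc=0x7
Byte[1]=A0: continuation. acc=(acc<<6)|0x20=0x1E0
Completed: cp=U+01E0 (starts at byte 0)
Byte[2]=43: 1-byte ASCII. cp=U+0043
Byte[3]=D9: 2-byte lead, need 1 cont bytes. acc=0x19
Byte[4]=99: continuation. acc=(acc<<6)|0x19=0x659
Completed: cp=U+0659 (starts at byte 3)
Byte[5]=E5: 3-byte lead, need 2 cont bytes. acc=0x5
Byte[6]=A6: continuation. acc=(acc<<6)|0x26=0x166
Byte[7]=8B: continuation. acc=(acc<<6)|0x0B=0x598B
Completed: cp=U+598B (starts at byte 5)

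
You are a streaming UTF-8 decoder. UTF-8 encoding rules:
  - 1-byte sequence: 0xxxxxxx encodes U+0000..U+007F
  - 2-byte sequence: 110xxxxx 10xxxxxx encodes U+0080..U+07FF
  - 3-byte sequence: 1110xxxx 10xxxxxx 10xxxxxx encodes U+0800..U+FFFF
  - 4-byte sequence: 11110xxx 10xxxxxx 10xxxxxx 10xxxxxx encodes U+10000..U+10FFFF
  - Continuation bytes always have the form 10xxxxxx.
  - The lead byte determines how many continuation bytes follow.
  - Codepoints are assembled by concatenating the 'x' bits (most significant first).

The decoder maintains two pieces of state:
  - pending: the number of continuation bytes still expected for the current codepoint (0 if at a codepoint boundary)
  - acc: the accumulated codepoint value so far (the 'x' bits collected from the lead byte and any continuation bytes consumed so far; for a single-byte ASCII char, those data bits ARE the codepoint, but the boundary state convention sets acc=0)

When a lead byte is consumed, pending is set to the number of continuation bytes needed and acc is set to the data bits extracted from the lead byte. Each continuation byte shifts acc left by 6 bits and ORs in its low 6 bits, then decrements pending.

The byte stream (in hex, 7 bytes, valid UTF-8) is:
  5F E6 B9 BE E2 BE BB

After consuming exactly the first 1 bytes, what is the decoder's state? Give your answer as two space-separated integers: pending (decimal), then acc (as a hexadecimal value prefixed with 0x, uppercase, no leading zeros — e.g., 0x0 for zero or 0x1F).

Answer: 0 0x0

Derivation:
Byte[0]=5F: 1-byte. pending=0, acc=0x0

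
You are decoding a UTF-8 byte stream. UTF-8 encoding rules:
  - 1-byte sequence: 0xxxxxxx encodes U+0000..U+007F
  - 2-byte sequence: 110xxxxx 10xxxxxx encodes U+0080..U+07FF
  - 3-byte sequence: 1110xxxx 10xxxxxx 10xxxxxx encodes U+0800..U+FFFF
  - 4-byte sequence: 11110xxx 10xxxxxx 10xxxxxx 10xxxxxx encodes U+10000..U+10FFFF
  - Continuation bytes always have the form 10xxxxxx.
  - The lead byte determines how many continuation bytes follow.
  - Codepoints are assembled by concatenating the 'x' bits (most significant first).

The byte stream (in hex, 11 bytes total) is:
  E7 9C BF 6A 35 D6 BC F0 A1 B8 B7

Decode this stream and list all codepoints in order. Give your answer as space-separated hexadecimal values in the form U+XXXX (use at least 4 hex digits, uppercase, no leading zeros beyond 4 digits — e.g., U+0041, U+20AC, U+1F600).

Byte[0]=E7: 3-byte lead, need 2 cont bytes. acc=0x7
Byte[1]=9C: continuation. acc=(acc<<6)|0x1C=0x1DC
Byte[2]=BF: continuation. acc=(acc<<6)|0x3F=0x773F
Completed: cp=U+773F (starts at byte 0)
Byte[3]=6A: 1-byte ASCII. cp=U+006A
Byte[4]=35: 1-byte ASCII. cp=U+0035
Byte[5]=D6: 2-byte lead, need 1 cont bytes. acc=0x16
Byte[6]=BC: continuation. acc=(acc<<6)|0x3C=0x5BC
Completed: cp=U+05BC (starts at byte 5)
Byte[7]=F0: 4-byte lead, need 3 cont bytes. acc=0x0
Byte[8]=A1: continuation. acc=(acc<<6)|0x21=0x21
Byte[9]=B8: continuation. acc=(acc<<6)|0x38=0x878
Byte[10]=B7: continuation. acc=(acc<<6)|0x37=0x21E37
Completed: cp=U+21E37 (starts at byte 7)

Answer: U+773F U+006A U+0035 U+05BC U+21E37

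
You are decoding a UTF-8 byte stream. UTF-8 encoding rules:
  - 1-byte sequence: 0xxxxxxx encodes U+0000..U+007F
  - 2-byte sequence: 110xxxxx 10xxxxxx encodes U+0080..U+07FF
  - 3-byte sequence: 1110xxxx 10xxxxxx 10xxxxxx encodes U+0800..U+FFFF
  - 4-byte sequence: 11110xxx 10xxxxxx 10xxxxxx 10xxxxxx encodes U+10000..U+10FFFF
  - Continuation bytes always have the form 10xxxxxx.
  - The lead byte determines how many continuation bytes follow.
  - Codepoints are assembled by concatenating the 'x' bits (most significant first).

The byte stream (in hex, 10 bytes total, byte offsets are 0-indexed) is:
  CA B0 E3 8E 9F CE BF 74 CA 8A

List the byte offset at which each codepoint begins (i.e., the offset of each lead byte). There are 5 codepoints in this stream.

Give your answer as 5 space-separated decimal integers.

Answer: 0 2 5 7 8

Derivation:
Byte[0]=CA: 2-byte lead, need 1 cont bytes. acc=0xA
Byte[1]=B0: continuation. acc=(acc<<6)|0x30=0x2B0
Completed: cp=U+02B0 (starts at byte 0)
Byte[2]=E3: 3-byte lead, need 2 cont bytes. acc=0x3
Byte[3]=8E: continuation. acc=(acc<<6)|0x0E=0xCE
Byte[4]=9F: continuation. acc=(acc<<6)|0x1F=0x339F
Completed: cp=U+339F (starts at byte 2)
Byte[5]=CE: 2-byte lead, need 1 cont bytes. acc=0xE
Byte[6]=BF: continuation. acc=(acc<<6)|0x3F=0x3BF
Completed: cp=U+03BF (starts at byte 5)
Byte[7]=74: 1-byte ASCII. cp=U+0074
Byte[8]=CA: 2-byte lead, need 1 cont bytes. acc=0xA
Byte[9]=8A: continuation. acc=(acc<<6)|0x0A=0x28A
Completed: cp=U+028A (starts at byte 8)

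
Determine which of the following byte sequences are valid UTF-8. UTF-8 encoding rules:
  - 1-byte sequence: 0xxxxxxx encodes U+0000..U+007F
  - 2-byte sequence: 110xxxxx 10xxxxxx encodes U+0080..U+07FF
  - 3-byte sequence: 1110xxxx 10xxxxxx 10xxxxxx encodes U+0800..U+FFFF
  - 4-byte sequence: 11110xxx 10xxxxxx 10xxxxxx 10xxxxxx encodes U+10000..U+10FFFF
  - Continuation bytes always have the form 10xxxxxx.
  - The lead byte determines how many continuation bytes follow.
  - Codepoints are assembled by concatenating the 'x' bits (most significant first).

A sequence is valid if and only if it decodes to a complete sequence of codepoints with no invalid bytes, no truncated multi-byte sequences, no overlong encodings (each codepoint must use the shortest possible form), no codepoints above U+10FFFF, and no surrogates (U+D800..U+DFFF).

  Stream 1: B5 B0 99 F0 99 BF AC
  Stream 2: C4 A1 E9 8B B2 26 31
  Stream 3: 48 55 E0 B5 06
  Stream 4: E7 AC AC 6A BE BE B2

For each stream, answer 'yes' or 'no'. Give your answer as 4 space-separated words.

Answer: no yes no no

Derivation:
Stream 1: error at byte offset 0. INVALID
Stream 2: decodes cleanly. VALID
Stream 3: error at byte offset 4. INVALID
Stream 4: error at byte offset 4. INVALID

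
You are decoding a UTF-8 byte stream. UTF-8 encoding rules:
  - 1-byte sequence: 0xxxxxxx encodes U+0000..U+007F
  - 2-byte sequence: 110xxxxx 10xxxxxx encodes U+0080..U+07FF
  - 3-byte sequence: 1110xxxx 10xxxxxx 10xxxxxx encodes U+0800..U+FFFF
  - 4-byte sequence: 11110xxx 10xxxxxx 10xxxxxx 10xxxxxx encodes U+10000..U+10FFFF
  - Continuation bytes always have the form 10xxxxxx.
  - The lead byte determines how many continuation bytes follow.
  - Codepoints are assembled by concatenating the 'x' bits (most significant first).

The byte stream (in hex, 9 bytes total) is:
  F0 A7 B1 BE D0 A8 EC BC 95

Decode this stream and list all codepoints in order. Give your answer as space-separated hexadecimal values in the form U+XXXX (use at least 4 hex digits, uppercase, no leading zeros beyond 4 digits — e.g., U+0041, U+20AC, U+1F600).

Byte[0]=F0: 4-byte lead, need 3 cont bytes. acc=0x0
Byte[1]=A7: continuation. acc=(acc<<6)|0x27=0x27
Byte[2]=B1: continuation. acc=(acc<<6)|0x31=0x9F1
Byte[3]=BE: continuation. acc=(acc<<6)|0x3E=0x27C7E
Completed: cp=U+27C7E (starts at byte 0)
Byte[4]=D0: 2-byte lead, need 1 cont bytes. acc=0x10
Byte[5]=A8: continuation. acc=(acc<<6)|0x28=0x428
Completed: cp=U+0428 (starts at byte 4)
Byte[6]=EC: 3-byte lead, need 2 cont bytes. acc=0xC
Byte[7]=BC: continuation. acc=(acc<<6)|0x3C=0x33C
Byte[8]=95: continuation. acc=(acc<<6)|0x15=0xCF15
Completed: cp=U+CF15 (starts at byte 6)

Answer: U+27C7E U+0428 U+CF15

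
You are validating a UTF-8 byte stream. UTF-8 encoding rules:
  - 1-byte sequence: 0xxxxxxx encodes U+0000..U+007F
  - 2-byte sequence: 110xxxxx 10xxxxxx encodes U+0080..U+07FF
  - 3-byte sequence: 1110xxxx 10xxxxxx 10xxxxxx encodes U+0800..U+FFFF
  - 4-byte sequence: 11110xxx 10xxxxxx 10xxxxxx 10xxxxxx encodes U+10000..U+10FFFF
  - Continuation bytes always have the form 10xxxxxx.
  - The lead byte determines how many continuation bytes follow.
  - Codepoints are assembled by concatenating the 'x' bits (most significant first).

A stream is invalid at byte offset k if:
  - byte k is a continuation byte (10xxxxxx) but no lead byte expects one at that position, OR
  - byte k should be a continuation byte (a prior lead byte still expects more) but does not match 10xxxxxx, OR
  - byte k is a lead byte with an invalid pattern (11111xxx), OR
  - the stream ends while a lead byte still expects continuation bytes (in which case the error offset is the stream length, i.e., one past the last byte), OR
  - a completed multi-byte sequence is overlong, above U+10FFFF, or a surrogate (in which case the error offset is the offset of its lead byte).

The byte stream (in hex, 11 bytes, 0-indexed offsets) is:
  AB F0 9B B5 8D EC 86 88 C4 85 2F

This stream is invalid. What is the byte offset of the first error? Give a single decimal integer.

Byte[0]=AB: INVALID lead byte (not 0xxx/110x/1110/11110)

Answer: 0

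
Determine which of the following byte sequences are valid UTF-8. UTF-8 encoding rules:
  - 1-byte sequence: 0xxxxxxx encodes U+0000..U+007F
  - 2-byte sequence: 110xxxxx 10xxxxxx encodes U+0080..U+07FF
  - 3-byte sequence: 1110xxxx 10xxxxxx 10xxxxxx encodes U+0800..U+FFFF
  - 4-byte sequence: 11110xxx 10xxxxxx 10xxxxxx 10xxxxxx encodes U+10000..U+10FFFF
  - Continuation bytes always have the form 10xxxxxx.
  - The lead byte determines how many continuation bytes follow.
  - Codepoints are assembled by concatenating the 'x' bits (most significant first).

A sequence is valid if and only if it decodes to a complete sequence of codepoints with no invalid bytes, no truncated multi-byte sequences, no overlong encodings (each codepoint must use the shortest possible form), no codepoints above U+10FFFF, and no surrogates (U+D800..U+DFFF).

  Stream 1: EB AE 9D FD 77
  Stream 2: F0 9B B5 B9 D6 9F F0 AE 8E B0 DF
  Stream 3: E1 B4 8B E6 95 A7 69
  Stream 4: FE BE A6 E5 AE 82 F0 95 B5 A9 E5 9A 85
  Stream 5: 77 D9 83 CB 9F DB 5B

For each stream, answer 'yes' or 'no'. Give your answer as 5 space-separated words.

Answer: no no yes no no

Derivation:
Stream 1: error at byte offset 3. INVALID
Stream 2: error at byte offset 11. INVALID
Stream 3: decodes cleanly. VALID
Stream 4: error at byte offset 0. INVALID
Stream 5: error at byte offset 6. INVALID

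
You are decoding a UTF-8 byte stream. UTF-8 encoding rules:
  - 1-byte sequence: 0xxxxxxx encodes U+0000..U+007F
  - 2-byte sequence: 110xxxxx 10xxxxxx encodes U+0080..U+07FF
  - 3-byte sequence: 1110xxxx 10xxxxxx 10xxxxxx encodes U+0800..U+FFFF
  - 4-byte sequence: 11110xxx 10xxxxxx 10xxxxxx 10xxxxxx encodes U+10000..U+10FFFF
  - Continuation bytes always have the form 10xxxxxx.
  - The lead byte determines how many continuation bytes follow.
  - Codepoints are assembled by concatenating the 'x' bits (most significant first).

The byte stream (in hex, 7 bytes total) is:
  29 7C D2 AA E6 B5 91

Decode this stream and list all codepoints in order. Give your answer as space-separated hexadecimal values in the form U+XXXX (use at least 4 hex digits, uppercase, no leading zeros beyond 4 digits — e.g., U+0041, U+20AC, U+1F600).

Byte[0]=29: 1-byte ASCII. cp=U+0029
Byte[1]=7C: 1-byte ASCII. cp=U+007C
Byte[2]=D2: 2-byte lead, need 1 cont bytes. acc=0x12
Byte[3]=AA: continuation. acc=(acc<<6)|0x2A=0x4AA
Completed: cp=U+04AA (starts at byte 2)
Byte[4]=E6: 3-byte lead, need 2 cont bytes. acc=0x6
Byte[5]=B5: continuation. acc=(acc<<6)|0x35=0x1B5
Byte[6]=91: continuation. acc=(acc<<6)|0x11=0x6D51
Completed: cp=U+6D51 (starts at byte 4)

Answer: U+0029 U+007C U+04AA U+6D51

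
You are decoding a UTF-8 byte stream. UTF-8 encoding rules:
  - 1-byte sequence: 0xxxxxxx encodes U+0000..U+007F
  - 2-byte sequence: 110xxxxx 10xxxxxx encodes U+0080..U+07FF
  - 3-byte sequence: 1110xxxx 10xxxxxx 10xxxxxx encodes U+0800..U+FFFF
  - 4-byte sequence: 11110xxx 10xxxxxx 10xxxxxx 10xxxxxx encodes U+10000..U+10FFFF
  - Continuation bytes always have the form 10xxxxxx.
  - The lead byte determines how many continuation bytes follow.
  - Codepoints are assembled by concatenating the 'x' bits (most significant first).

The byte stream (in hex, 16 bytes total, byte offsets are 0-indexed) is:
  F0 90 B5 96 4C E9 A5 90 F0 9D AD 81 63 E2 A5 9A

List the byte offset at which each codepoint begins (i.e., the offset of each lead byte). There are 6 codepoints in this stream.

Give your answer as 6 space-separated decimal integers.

Byte[0]=F0: 4-byte lead, need 3 cont bytes. acc=0x0
Byte[1]=90: continuation. acc=(acc<<6)|0x10=0x10
Byte[2]=B5: continuation. acc=(acc<<6)|0x35=0x435
Byte[3]=96: continuation. acc=(acc<<6)|0x16=0x10D56
Completed: cp=U+10D56 (starts at byte 0)
Byte[4]=4C: 1-byte ASCII. cp=U+004C
Byte[5]=E9: 3-byte lead, need 2 cont bytes. acc=0x9
Byte[6]=A5: continuation. acc=(acc<<6)|0x25=0x265
Byte[7]=90: continuation. acc=(acc<<6)|0x10=0x9950
Completed: cp=U+9950 (starts at byte 5)
Byte[8]=F0: 4-byte lead, need 3 cont bytes. acc=0x0
Byte[9]=9D: continuation. acc=(acc<<6)|0x1D=0x1D
Byte[10]=AD: continuation. acc=(acc<<6)|0x2D=0x76D
Byte[11]=81: continuation. acc=(acc<<6)|0x01=0x1DB41
Completed: cp=U+1DB41 (starts at byte 8)
Byte[12]=63: 1-byte ASCII. cp=U+0063
Byte[13]=E2: 3-byte lead, need 2 cont bytes. acc=0x2
Byte[14]=A5: continuation. acc=(acc<<6)|0x25=0xA5
Byte[15]=9A: continuation. acc=(acc<<6)|0x1A=0x295A
Completed: cp=U+295A (starts at byte 13)

Answer: 0 4 5 8 12 13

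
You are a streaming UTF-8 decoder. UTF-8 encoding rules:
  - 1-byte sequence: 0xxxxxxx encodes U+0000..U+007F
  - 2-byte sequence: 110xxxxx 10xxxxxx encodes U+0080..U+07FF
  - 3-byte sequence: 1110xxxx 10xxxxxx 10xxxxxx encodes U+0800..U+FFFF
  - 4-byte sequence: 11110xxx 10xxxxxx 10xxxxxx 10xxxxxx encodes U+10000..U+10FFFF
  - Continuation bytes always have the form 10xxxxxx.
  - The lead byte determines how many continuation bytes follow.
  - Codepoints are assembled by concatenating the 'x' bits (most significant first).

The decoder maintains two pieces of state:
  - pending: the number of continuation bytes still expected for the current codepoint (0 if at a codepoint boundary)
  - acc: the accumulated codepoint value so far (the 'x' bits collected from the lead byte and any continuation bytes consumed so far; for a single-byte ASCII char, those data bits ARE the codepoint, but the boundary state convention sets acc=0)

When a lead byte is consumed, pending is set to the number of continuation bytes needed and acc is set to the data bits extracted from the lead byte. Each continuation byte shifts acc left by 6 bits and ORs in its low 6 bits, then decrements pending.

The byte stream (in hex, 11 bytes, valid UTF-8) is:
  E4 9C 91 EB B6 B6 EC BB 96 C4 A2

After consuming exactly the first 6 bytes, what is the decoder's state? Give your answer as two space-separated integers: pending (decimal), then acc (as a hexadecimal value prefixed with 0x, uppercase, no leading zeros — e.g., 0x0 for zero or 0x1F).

Byte[0]=E4: 3-byte lead. pending=2, acc=0x4
Byte[1]=9C: continuation. acc=(acc<<6)|0x1C=0x11C, pending=1
Byte[2]=91: continuation. acc=(acc<<6)|0x11=0x4711, pending=0
Byte[3]=EB: 3-byte lead. pending=2, acc=0xB
Byte[4]=B6: continuation. acc=(acc<<6)|0x36=0x2F6, pending=1
Byte[5]=B6: continuation. acc=(acc<<6)|0x36=0xBDB6, pending=0

Answer: 0 0xBDB6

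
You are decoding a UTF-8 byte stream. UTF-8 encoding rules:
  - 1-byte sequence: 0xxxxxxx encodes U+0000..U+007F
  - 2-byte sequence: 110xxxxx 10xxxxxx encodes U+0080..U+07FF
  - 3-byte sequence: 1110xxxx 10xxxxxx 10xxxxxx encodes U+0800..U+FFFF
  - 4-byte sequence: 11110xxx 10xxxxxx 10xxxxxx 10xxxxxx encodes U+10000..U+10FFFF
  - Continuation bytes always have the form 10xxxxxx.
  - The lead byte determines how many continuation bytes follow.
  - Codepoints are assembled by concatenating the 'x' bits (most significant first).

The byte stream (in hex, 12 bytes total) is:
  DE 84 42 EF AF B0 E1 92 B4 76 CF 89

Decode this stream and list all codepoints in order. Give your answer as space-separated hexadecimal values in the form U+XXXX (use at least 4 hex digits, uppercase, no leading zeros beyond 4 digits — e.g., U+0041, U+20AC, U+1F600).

Answer: U+0784 U+0042 U+FBF0 U+14B4 U+0076 U+03C9

Derivation:
Byte[0]=DE: 2-byte lead, need 1 cont bytes. acc=0x1E
Byte[1]=84: continuation. acc=(acc<<6)|0x04=0x784
Completed: cp=U+0784 (starts at byte 0)
Byte[2]=42: 1-byte ASCII. cp=U+0042
Byte[3]=EF: 3-byte lead, need 2 cont bytes. acc=0xF
Byte[4]=AF: continuation. acc=(acc<<6)|0x2F=0x3EF
Byte[5]=B0: continuation. acc=(acc<<6)|0x30=0xFBF0
Completed: cp=U+FBF0 (starts at byte 3)
Byte[6]=E1: 3-byte lead, need 2 cont bytes. acc=0x1
Byte[7]=92: continuation. acc=(acc<<6)|0x12=0x52
Byte[8]=B4: continuation. acc=(acc<<6)|0x34=0x14B4
Completed: cp=U+14B4 (starts at byte 6)
Byte[9]=76: 1-byte ASCII. cp=U+0076
Byte[10]=CF: 2-byte lead, need 1 cont bytes. acc=0xF
Byte[11]=89: continuation. acc=(acc<<6)|0x09=0x3C9
Completed: cp=U+03C9 (starts at byte 10)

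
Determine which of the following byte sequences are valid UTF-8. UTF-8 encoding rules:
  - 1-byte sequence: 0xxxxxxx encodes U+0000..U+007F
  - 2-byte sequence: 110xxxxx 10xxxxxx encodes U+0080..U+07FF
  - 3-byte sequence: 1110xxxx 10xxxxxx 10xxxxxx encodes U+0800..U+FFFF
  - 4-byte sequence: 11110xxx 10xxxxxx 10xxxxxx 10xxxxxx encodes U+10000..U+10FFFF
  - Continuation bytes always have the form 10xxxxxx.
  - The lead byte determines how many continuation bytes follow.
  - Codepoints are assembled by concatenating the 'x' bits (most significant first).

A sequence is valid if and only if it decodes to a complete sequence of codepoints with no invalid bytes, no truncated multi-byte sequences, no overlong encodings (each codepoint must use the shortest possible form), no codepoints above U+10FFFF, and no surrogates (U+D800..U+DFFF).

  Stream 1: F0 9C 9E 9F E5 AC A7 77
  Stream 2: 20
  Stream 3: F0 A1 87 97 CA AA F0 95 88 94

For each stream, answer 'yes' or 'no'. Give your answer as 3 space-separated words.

Answer: yes yes yes

Derivation:
Stream 1: decodes cleanly. VALID
Stream 2: decodes cleanly. VALID
Stream 3: decodes cleanly. VALID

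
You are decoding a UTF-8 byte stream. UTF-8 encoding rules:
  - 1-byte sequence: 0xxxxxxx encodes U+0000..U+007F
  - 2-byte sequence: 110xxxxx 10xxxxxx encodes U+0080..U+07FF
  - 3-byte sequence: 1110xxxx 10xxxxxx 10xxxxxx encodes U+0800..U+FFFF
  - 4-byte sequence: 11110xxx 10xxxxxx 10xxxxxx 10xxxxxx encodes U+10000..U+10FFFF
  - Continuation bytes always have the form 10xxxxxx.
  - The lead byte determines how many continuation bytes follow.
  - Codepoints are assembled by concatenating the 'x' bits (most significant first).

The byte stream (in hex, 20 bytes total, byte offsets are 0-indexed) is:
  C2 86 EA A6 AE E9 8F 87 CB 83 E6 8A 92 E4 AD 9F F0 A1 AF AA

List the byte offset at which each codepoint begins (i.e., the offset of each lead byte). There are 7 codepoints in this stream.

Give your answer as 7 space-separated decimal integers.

Answer: 0 2 5 8 10 13 16

Derivation:
Byte[0]=C2: 2-byte lead, need 1 cont bytes. acc=0x2
Byte[1]=86: continuation. acc=(acc<<6)|0x06=0x86
Completed: cp=U+0086 (starts at byte 0)
Byte[2]=EA: 3-byte lead, need 2 cont bytes. acc=0xA
Byte[3]=A6: continuation. acc=(acc<<6)|0x26=0x2A6
Byte[4]=AE: continuation. acc=(acc<<6)|0x2E=0xA9AE
Completed: cp=U+A9AE (starts at byte 2)
Byte[5]=E9: 3-byte lead, need 2 cont bytes. acc=0x9
Byte[6]=8F: continuation. acc=(acc<<6)|0x0F=0x24F
Byte[7]=87: continuation. acc=(acc<<6)|0x07=0x93C7
Completed: cp=U+93C7 (starts at byte 5)
Byte[8]=CB: 2-byte lead, need 1 cont bytes. acc=0xB
Byte[9]=83: continuation. acc=(acc<<6)|0x03=0x2C3
Completed: cp=U+02C3 (starts at byte 8)
Byte[10]=E6: 3-byte lead, need 2 cont bytes. acc=0x6
Byte[11]=8A: continuation. acc=(acc<<6)|0x0A=0x18A
Byte[12]=92: continuation. acc=(acc<<6)|0x12=0x6292
Completed: cp=U+6292 (starts at byte 10)
Byte[13]=E4: 3-byte lead, need 2 cont bytes. acc=0x4
Byte[14]=AD: continuation. acc=(acc<<6)|0x2D=0x12D
Byte[15]=9F: continuation. acc=(acc<<6)|0x1F=0x4B5F
Completed: cp=U+4B5F (starts at byte 13)
Byte[16]=F0: 4-byte lead, need 3 cont bytes. acc=0x0
Byte[17]=A1: continuation. acc=(acc<<6)|0x21=0x21
Byte[18]=AF: continuation. acc=(acc<<6)|0x2F=0x86F
Byte[19]=AA: continuation. acc=(acc<<6)|0x2A=0x21BEA
Completed: cp=U+21BEA (starts at byte 16)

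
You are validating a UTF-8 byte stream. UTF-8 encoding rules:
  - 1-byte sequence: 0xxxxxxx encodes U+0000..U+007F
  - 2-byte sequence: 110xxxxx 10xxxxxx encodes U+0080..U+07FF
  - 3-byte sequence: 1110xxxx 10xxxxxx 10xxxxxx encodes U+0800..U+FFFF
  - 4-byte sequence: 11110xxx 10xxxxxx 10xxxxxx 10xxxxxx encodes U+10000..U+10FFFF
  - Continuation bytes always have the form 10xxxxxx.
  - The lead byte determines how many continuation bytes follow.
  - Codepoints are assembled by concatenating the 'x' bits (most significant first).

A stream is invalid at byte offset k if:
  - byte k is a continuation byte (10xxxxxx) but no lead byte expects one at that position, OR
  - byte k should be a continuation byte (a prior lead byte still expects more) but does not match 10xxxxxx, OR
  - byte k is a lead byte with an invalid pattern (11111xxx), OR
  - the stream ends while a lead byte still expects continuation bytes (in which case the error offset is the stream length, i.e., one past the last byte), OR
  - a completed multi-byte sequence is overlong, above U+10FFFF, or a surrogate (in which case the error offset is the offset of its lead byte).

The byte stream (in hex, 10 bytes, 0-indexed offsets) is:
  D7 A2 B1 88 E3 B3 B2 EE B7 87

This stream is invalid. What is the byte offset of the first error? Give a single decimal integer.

Answer: 2

Derivation:
Byte[0]=D7: 2-byte lead, need 1 cont bytes. acc=0x17
Byte[1]=A2: continuation. acc=(acc<<6)|0x22=0x5E2
Completed: cp=U+05E2 (starts at byte 0)
Byte[2]=B1: INVALID lead byte (not 0xxx/110x/1110/11110)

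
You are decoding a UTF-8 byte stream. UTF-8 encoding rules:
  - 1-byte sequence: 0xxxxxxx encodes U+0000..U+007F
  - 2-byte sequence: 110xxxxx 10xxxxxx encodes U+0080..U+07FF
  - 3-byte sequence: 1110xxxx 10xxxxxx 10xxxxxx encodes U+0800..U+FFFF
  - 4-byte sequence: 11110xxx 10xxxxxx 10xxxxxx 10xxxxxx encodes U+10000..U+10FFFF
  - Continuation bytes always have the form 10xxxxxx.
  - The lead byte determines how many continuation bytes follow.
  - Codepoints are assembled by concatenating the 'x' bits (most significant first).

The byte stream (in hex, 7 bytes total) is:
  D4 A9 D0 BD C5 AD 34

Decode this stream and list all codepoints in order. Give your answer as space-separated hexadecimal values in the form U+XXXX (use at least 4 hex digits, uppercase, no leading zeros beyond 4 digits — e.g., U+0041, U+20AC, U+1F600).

Byte[0]=D4: 2-byte lead, need 1 cont bytes. acc=0x14
Byte[1]=A9: continuation. acc=(acc<<6)|0x29=0x529
Completed: cp=U+0529 (starts at byte 0)
Byte[2]=D0: 2-byte lead, need 1 cont bytes. acc=0x10
Byte[3]=BD: continuation. acc=(acc<<6)|0x3D=0x43D
Completed: cp=U+043D (starts at byte 2)
Byte[4]=C5: 2-byte lead, need 1 cont bytes. acc=0x5
Byte[5]=AD: continuation. acc=(acc<<6)|0x2D=0x16D
Completed: cp=U+016D (starts at byte 4)
Byte[6]=34: 1-byte ASCII. cp=U+0034

Answer: U+0529 U+043D U+016D U+0034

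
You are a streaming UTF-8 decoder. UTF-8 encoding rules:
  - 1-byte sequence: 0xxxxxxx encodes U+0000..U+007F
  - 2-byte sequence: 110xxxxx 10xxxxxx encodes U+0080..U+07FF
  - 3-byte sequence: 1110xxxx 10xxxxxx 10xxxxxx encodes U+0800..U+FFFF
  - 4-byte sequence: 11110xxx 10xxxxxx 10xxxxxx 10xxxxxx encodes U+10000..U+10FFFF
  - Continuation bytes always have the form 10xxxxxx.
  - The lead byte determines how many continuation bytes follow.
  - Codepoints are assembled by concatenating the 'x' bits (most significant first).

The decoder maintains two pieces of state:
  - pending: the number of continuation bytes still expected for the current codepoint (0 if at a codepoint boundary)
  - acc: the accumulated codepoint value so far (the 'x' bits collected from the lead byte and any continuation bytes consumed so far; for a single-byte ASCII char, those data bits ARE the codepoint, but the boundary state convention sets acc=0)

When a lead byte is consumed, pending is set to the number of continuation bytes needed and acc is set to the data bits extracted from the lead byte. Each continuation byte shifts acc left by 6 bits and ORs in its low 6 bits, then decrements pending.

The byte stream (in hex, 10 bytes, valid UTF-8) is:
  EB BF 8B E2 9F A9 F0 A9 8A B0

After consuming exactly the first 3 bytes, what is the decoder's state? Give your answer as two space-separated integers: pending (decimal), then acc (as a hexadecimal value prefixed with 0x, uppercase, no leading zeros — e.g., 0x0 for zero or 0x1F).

Answer: 0 0xBFCB

Derivation:
Byte[0]=EB: 3-byte lead. pending=2, acc=0xB
Byte[1]=BF: continuation. acc=(acc<<6)|0x3F=0x2FF, pending=1
Byte[2]=8B: continuation. acc=(acc<<6)|0x0B=0xBFCB, pending=0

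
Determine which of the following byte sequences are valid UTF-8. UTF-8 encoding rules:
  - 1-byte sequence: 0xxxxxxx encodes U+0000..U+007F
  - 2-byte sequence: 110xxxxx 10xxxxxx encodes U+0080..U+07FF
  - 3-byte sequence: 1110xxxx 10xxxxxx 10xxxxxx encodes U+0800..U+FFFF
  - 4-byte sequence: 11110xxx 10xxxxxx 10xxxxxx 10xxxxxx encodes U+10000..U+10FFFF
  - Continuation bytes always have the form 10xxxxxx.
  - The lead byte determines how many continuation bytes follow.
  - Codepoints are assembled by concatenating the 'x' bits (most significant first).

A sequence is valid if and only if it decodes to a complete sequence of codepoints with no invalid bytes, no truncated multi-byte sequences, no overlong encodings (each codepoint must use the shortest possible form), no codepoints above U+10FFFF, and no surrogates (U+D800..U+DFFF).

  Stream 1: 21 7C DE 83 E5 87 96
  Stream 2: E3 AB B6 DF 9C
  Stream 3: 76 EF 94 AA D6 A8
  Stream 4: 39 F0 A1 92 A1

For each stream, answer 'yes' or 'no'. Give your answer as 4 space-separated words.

Answer: yes yes yes yes

Derivation:
Stream 1: decodes cleanly. VALID
Stream 2: decodes cleanly. VALID
Stream 3: decodes cleanly. VALID
Stream 4: decodes cleanly. VALID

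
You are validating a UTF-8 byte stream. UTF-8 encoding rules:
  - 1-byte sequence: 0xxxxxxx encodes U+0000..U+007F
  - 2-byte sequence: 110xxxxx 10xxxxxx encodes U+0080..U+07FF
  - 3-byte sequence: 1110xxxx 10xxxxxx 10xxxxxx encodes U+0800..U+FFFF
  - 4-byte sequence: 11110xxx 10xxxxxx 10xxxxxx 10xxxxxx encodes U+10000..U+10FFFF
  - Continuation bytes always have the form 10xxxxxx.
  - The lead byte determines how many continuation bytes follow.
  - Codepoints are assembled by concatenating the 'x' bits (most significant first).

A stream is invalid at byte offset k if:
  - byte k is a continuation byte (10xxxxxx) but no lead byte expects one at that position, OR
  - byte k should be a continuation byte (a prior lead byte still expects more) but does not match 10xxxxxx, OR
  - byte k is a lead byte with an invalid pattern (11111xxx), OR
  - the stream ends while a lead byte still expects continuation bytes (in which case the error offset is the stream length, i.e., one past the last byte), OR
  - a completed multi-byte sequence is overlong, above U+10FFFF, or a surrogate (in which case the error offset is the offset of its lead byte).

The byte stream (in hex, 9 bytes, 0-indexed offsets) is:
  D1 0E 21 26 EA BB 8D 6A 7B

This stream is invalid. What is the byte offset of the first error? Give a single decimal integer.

Answer: 1

Derivation:
Byte[0]=D1: 2-byte lead, need 1 cont bytes. acc=0x11
Byte[1]=0E: expected 10xxxxxx continuation. INVALID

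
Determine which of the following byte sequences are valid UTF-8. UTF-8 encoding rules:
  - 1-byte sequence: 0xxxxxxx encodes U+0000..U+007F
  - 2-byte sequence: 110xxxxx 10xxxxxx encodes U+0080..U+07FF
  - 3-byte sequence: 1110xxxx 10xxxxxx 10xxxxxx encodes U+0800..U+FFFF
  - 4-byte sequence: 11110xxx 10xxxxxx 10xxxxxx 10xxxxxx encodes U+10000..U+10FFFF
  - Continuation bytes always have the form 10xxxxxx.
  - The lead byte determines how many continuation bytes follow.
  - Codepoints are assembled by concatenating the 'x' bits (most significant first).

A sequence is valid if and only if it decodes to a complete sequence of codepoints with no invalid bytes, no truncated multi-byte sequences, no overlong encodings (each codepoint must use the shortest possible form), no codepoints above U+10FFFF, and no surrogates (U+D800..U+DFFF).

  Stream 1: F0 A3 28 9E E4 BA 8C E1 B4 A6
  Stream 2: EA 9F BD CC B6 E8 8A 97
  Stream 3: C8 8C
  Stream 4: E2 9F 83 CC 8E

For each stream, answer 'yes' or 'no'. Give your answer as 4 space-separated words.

Answer: no yes yes yes

Derivation:
Stream 1: error at byte offset 2. INVALID
Stream 2: decodes cleanly. VALID
Stream 3: decodes cleanly. VALID
Stream 4: decodes cleanly. VALID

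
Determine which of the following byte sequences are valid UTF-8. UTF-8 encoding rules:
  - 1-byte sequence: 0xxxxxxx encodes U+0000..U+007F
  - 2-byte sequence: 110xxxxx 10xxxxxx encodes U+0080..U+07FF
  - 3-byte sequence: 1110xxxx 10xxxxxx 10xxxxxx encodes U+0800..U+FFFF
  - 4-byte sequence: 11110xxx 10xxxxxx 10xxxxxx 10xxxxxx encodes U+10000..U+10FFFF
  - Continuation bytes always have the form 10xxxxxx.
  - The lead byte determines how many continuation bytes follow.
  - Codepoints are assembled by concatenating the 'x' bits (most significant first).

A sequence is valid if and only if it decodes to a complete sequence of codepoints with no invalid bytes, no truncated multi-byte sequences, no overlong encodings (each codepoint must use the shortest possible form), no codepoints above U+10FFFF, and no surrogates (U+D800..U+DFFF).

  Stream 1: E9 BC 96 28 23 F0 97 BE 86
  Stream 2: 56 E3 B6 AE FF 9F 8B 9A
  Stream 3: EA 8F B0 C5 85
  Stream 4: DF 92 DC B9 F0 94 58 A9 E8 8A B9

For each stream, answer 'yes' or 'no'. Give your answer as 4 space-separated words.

Stream 1: decodes cleanly. VALID
Stream 2: error at byte offset 4. INVALID
Stream 3: decodes cleanly. VALID
Stream 4: error at byte offset 6. INVALID

Answer: yes no yes no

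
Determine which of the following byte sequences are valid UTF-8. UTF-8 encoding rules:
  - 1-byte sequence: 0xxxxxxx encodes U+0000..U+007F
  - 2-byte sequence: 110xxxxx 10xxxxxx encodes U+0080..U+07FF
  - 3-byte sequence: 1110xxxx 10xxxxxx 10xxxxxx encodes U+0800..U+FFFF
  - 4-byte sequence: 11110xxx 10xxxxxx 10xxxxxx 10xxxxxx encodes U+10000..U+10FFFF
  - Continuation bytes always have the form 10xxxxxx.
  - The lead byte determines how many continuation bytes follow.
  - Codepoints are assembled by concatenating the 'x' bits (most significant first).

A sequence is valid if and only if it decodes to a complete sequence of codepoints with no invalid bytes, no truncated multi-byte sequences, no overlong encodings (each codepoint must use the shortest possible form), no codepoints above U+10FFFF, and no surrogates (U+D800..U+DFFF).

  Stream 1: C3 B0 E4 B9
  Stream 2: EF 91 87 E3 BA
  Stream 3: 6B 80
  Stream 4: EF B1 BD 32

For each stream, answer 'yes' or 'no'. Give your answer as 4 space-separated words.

Answer: no no no yes

Derivation:
Stream 1: error at byte offset 4. INVALID
Stream 2: error at byte offset 5. INVALID
Stream 3: error at byte offset 1. INVALID
Stream 4: decodes cleanly. VALID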